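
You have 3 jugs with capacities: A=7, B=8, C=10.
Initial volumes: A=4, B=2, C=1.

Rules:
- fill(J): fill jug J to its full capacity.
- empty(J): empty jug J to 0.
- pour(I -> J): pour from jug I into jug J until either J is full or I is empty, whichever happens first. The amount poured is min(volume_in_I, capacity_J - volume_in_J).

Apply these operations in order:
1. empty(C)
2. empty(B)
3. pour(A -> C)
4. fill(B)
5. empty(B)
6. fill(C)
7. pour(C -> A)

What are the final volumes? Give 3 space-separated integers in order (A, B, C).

Step 1: empty(C) -> (A=4 B=2 C=0)
Step 2: empty(B) -> (A=4 B=0 C=0)
Step 3: pour(A -> C) -> (A=0 B=0 C=4)
Step 4: fill(B) -> (A=0 B=8 C=4)
Step 5: empty(B) -> (A=0 B=0 C=4)
Step 6: fill(C) -> (A=0 B=0 C=10)
Step 7: pour(C -> A) -> (A=7 B=0 C=3)

Answer: 7 0 3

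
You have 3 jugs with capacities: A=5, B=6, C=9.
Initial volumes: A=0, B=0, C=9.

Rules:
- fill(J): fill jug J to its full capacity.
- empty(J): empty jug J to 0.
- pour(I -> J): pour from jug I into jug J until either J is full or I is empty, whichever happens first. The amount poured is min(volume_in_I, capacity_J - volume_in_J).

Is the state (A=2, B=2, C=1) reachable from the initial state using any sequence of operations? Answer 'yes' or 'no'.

Answer: no

Derivation:
BFS explored all 260 reachable states.
Reachable set includes: (0,0,0), (0,0,1), (0,0,2), (0,0,3), (0,0,4), (0,0,5), (0,0,6), (0,0,7), (0,0,8), (0,0,9), (0,1,0), (0,1,1) ...
Target (A=2, B=2, C=1) not in reachable set → no.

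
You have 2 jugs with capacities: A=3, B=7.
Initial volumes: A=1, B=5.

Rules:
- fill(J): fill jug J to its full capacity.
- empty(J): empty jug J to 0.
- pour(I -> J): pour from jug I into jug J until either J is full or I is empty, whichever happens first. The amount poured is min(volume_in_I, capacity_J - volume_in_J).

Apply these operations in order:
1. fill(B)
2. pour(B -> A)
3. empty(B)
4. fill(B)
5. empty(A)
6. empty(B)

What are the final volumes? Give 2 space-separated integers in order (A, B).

Step 1: fill(B) -> (A=1 B=7)
Step 2: pour(B -> A) -> (A=3 B=5)
Step 3: empty(B) -> (A=3 B=0)
Step 4: fill(B) -> (A=3 B=7)
Step 5: empty(A) -> (A=0 B=7)
Step 6: empty(B) -> (A=0 B=0)

Answer: 0 0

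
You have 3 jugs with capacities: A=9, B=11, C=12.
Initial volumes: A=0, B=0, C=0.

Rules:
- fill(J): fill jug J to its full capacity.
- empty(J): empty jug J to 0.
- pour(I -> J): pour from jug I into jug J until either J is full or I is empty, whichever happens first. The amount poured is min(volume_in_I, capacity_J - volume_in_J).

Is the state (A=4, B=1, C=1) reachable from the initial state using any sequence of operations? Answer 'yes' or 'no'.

Answer: no

Derivation:
BFS explored all 680 reachable states.
Reachable set includes: (0,0,0), (0,0,1), (0,0,2), (0,0,3), (0,0,4), (0,0,5), (0,0,6), (0,0,7), (0,0,8), (0,0,9), (0,0,10), (0,0,11) ...
Target (A=4, B=1, C=1) not in reachable set → no.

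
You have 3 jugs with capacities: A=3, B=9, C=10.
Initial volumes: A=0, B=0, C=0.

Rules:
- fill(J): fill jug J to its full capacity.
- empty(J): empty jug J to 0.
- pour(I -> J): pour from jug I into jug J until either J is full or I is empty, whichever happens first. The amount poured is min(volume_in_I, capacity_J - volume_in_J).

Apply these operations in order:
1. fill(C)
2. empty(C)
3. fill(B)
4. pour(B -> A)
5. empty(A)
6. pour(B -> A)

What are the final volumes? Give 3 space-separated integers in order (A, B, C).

Step 1: fill(C) -> (A=0 B=0 C=10)
Step 2: empty(C) -> (A=0 B=0 C=0)
Step 3: fill(B) -> (A=0 B=9 C=0)
Step 4: pour(B -> A) -> (A=3 B=6 C=0)
Step 5: empty(A) -> (A=0 B=6 C=0)
Step 6: pour(B -> A) -> (A=3 B=3 C=0)

Answer: 3 3 0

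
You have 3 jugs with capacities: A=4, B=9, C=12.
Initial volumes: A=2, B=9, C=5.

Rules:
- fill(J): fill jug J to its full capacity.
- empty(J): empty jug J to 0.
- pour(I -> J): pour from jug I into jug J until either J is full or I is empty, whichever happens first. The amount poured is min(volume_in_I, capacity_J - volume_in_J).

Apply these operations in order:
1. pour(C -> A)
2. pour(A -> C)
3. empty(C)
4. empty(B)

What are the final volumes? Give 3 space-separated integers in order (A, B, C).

Step 1: pour(C -> A) -> (A=4 B=9 C=3)
Step 2: pour(A -> C) -> (A=0 B=9 C=7)
Step 3: empty(C) -> (A=0 B=9 C=0)
Step 4: empty(B) -> (A=0 B=0 C=0)

Answer: 0 0 0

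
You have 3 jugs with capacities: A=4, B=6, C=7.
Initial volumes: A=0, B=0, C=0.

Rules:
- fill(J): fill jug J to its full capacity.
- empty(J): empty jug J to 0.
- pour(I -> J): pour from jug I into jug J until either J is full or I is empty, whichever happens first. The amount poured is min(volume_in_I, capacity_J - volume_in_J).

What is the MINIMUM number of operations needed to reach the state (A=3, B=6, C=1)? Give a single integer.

Answer: 5

Derivation:
BFS from (A=0, B=0, C=0). One shortest path:
  1. fill(A) -> (A=4 B=0 C=0)
  2. fill(B) -> (A=4 B=6 C=0)
  3. pour(B -> C) -> (A=4 B=0 C=6)
  4. pour(A -> C) -> (A=3 B=0 C=7)
  5. pour(C -> B) -> (A=3 B=6 C=1)
Reached target in 5 moves.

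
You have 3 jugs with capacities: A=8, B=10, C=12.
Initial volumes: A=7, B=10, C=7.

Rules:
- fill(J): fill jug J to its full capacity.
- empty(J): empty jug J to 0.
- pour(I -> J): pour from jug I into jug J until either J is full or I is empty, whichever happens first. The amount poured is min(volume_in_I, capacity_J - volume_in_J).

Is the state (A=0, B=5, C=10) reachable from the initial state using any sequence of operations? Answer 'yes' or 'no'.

Answer: yes

Derivation:
BFS from (A=7, B=10, C=7):
  1. fill(A) -> (A=8 B=10 C=7)
  2. empty(B) -> (A=8 B=0 C=7)
  3. pour(A -> C) -> (A=3 B=0 C=12)
  4. pour(C -> B) -> (A=3 B=10 C=2)
  5. pour(B -> A) -> (A=8 B=5 C=2)
  6. pour(A -> C) -> (A=0 B=5 C=10)
Target reached → yes.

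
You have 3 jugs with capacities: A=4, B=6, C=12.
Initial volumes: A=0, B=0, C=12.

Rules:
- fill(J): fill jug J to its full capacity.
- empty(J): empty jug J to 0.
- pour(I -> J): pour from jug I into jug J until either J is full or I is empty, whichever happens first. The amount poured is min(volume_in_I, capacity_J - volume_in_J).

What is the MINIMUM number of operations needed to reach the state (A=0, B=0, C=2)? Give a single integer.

Answer: 4

Derivation:
BFS from (A=0, B=0, C=12). One shortest path:
  1. pour(C -> A) -> (A=4 B=0 C=8)
  2. empty(A) -> (A=0 B=0 C=8)
  3. pour(C -> B) -> (A=0 B=6 C=2)
  4. empty(B) -> (A=0 B=0 C=2)
Reached target in 4 moves.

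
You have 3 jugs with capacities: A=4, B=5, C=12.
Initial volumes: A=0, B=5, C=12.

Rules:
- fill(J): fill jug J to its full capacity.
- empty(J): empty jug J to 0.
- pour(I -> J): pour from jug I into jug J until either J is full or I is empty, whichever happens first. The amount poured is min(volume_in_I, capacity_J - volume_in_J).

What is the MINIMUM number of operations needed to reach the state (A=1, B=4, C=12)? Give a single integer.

Answer: 6

Derivation:
BFS from (A=0, B=5, C=12). One shortest path:
  1. empty(C) -> (A=0 B=5 C=0)
  2. pour(B -> A) -> (A=4 B=1 C=0)
  3. pour(A -> C) -> (A=0 B=1 C=4)
  4. pour(B -> A) -> (A=1 B=0 C=4)
  5. pour(C -> B) -> (A=1 B=4 C=0)
  6. fill(C) -> (A=1 B=4 C=12)
Reached target in 6 moves.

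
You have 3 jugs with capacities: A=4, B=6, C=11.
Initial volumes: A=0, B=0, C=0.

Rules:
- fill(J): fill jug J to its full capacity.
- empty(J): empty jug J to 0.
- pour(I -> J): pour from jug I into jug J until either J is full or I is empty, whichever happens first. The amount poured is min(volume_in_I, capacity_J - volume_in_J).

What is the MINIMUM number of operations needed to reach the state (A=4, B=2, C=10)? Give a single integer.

BFS from (A=0, B=0, C=0). One shortest path:
  1. fill(A) -> (A=4 B=0 C=0)
  2. fill(B) -> (A=4 B=6 C=0)
  3. pour(A -> C) -> (A=0 B=6 C=4)
  4. pour(B -> C) -> (A=0 B=0 C=10)
  5. fill(B) -> (A=0 B=6 C=10)
  6. pour(B -> A) -> (A=4 B=2 C=10)
Reached target in 6 moves.

Answer: 6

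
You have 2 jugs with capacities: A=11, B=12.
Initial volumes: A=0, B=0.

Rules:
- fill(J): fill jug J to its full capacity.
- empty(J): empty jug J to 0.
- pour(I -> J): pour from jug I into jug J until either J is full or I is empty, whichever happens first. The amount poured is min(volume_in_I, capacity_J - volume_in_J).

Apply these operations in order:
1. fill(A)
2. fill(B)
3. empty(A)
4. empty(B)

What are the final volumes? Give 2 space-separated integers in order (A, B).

Step 1: fill(A) -> (A=11 B=0)
Step 2: fill(B) -> (A=11 B=12)
Step 3: empty(A) -> (A=0 B=12)
Step 4: empty(B) -> (A=0 B=0)

Answer: 0 0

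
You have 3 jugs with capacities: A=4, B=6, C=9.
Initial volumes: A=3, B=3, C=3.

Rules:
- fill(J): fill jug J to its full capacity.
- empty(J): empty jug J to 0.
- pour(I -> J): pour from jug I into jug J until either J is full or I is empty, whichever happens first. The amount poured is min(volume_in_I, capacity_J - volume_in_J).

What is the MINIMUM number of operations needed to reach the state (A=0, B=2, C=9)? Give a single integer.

Answer: 3

Derivation:
BFS from (A=3, B=3, C=3). One shortest path:
  1. fill(C) -> (A=3 B=3 C=9)
  2. pour(B -> A) -> (A=4 B=2 C=9)
  3. empty(A) -> (A=0 B=2 C=9)
Reached target in 3 moves.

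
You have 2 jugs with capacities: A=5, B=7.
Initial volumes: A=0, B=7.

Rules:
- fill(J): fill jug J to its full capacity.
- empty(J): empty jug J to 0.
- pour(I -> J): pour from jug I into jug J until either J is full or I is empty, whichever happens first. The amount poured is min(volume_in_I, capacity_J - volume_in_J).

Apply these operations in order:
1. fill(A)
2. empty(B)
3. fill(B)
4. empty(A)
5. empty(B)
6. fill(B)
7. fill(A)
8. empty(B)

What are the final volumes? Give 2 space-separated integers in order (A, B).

Answer: 5 0

Derivation:
Step 1: fill(A) -> (A=5 B=7)
Step 2: empty(B) -> (A=5 B=0)
Step 3: fill(B) -> (A=5 B=7)
Step 4: empty(A) -> (A=0 B=7)
Step 5: empty(B) -> (A=0 B=0)
Step 6: fill(B) -> (A=0 B=7)
Step 7: fill(A) -> (A=5 B=7)
Step 8: empty(B) -> (A=5 B=0)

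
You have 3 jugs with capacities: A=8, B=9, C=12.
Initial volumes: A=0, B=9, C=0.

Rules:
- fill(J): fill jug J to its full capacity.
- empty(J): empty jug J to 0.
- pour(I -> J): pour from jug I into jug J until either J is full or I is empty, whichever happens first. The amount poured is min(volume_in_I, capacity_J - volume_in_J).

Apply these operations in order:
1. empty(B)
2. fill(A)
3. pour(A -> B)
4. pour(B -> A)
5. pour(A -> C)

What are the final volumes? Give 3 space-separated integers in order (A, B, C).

Answer: 0 0 8

Derivation:
Step 1: empty(B) -> (A=0 B=0 C=0)
Step 2: fill(A) -> (A=8 B=0 C=0)
Step 3: pour(A -> B) -> (A=0 B=8 C=0)
Step 4: pour(B -> A) -> (A=8 B=0 C=0)
Step 5: pour(A -> C) -> (A=0 B=0 C=8)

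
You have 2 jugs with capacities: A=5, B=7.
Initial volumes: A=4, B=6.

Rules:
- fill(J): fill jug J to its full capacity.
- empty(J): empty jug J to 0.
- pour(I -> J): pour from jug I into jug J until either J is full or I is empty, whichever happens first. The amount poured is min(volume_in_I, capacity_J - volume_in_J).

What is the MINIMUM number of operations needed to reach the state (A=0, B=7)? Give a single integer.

Answer: 2

Derivation:
BFS from (A=4, B=6). One shortest path:
  1. empty(A) -> (A=0 B=6)
  2. fill(B) -> (A=0 B=7)
Reached target in 2 moves.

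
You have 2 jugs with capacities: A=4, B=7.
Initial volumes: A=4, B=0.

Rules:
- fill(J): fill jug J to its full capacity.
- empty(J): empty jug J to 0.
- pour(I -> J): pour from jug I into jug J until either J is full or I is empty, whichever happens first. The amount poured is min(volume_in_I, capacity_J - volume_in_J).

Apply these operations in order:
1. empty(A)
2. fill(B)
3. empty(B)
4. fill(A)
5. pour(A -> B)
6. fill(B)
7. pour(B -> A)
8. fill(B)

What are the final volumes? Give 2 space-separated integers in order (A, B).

Answer: 4 7

Derivation:
Step 1: empty(A) -> (A=0 B=0)
Step 2: fill(B) -> (A=0 B=7)
Step 3: empty(B) -> (A=0 B=0)
Step 4: fill(A) -> (A=4 B=0)
Step 5: pour(A -> B) -> (A=0 B=4)
Step 6: fill(B) -> (A=0 B=7)
Step 7: pour(B -> A) -> (A=4 B=3)
Step 8: fill(B) -> (A=4 B=7)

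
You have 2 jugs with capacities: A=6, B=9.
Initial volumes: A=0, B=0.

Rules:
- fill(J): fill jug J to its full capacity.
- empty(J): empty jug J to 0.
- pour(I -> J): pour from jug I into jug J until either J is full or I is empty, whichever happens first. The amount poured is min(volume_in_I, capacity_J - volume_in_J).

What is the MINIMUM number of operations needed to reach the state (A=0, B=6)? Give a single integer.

Answer: 2

Derivation:
BFS from (A=0, B=0). One shortest path:
  1. fill(A) -> (A=6 B=0)
  2. pour(A -> B) -> (A=0 B=6)
Reached target in 2 moves.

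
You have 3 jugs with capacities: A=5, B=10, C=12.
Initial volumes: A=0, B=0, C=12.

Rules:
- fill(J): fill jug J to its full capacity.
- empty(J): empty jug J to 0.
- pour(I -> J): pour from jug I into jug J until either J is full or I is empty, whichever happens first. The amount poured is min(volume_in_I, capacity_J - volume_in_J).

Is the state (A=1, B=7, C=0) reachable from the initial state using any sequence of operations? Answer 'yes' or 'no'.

Answer: yes

Derivation:
BFS from (A=0, B=0, C=12):
  1. pour(C -> B) -> (A=0 B=10 C=2)
  2. pour(C -> A) -> (A=2 B=10 C=0)
  3. pour(B -> C) -> (A=2 B=0 C=10)
  4. fill(B) -> (A=2 B=10 C=10)
  5. pour(B -> C) -> (A=2 B=8 C=12)
  6. empty(C) -> (A=2 B=8 C=0)
  7. pour(B -> C) -> (A=2 B=0 C=8)
  8. fill(B) -> (A=2 B=10 C=8)
  9. pour(B -> A) -> (A=5 B=7 C=8)
  10. pour(A -> C) -> (A=1 B=7 C=12)
  11. empty(C) -> (A=1 B=7 C=0)
Target reached → yes.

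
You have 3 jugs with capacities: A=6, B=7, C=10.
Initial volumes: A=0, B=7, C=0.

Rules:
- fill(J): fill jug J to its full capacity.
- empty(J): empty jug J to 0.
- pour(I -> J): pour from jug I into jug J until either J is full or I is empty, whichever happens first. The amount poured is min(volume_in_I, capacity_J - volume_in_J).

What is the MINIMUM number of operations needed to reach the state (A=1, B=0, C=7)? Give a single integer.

BFS from (A=0, B=7, C=0). One shortest path:
  1. pour(B -> A) -> (A=6 B=1 C=0)
  2. empty(A) -> (A=0 B=1 C=0)
  3. pour(B -> A) -> (A=1 B=0 C=0)
  4. fill(B) -> (A=1 B=7 C=0)
  5. pour(B -> C) -> (A=1 B=0 C=7)
Reached target in 5 moves.

Answer: 5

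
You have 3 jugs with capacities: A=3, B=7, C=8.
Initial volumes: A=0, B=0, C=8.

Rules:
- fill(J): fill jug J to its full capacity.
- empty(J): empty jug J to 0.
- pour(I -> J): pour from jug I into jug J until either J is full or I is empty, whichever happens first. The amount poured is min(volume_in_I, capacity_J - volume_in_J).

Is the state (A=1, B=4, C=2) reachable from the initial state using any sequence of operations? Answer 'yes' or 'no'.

BFS explored all 204 reachable states.
Reachable set includes: (0,0,0), (0,0,1), (0,0,2), (0,0,3), (0,0,4), (0,0,5), (0,0,6), (0,0,7), (0,0,8), (0,1,0), (0,1,1), (0,1,2) ...
Target (A=1, B=4, C=2) not in reachable set → no.

Answer: no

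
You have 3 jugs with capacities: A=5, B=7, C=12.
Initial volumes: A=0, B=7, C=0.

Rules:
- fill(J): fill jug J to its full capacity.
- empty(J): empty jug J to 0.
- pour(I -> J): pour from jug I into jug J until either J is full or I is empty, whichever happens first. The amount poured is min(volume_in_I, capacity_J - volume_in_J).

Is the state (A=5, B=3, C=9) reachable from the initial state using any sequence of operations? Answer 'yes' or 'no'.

BFS from (A=0, B=7, C=0):
  1. fill(A) -> (A=5 B=7 C=0)
  2. pour(B -> C) -> (A=5 B=0 C=7)
  3. pour(A -> B) -> (A=0 B=5 C=7)
  4. pour(C -> A) -> (A=5 B=5 C=2)
  5. pour(A -> B) -> (A=3 B=7 C=2)
  6. pour(B -> C) -> (A=3 B=0 C=9)
  7. pour(A -> B) -> (A=0 B=3 C=9)
  8. fill(A) -> (A=5 B=3 C=9)
Target reached → yes.

Answer: yes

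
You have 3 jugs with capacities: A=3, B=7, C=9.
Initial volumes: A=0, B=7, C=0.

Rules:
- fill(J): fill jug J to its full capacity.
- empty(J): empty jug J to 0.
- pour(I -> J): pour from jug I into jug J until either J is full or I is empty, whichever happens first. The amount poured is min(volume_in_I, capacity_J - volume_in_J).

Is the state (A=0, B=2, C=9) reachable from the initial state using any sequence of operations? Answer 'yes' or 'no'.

Answer: yes

Derivation:
BFS from (A=0, B=7, C=0):
  1. pour(B -> A) -> (A=3 B=4 C=0)
  2. empty(A) -> (A=0 B=4 C=0)
  3. pour(B -> C) -> (A=0 B=0 C=4)
  4. fill(B) -> (A=0 B=7 C=4)
  5. pour(B -> C) -> (A=0 B=2 C=9)
Target reached → yes.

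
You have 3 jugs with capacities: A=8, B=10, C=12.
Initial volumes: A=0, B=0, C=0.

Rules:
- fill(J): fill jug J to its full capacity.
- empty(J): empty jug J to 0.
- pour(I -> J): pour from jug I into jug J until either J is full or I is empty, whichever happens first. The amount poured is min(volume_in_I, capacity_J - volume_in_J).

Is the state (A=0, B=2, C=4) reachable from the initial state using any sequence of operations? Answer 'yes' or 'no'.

Answer: yes

Derivation:
BFS from (A=0, B=0, C=0):
  1. fill(B) -> (A=0 B=10 C=0)
  2. fill(C) -> (A=0 B=10 C=12)
  3. pour(B -> A) -> (A=8 B=2 C=12)
  4. empty(A) -> (A=0 B=2 C=12)
  5. pour(C -> A) -> (A=8 B=2 C=4)
  6. empty(A) -> (A=0 B=2 C=4)
Target reached → yes.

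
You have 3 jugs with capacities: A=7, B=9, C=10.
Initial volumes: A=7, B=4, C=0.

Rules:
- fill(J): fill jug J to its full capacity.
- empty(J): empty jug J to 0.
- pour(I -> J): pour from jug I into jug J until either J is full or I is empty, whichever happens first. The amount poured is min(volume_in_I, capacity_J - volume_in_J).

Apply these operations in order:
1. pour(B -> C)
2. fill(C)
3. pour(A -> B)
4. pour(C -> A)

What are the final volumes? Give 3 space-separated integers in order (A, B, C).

Answer: 7 7 3

Derivation:
Step 1: pour(B -> C) -> (A=7 B=0 C=4)
Step 2: fill(C) -> (A=7 B=0 C=10)
Step 3: pour(A -> B) -> (A=0 B=7 C=10)
Step 4: pour(C -> A) -> (A=7 B=7 C=3)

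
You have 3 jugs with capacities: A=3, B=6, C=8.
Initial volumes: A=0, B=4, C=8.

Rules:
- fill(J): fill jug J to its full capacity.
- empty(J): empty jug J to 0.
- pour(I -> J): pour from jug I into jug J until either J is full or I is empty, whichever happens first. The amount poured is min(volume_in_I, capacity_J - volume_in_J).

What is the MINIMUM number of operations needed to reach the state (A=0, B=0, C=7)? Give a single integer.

BFS from (A=0, B=4, C=8). One shortest path:
  1. fill(A) -> (A=3 B=4 C=8)
  2. empty(C) -> (A=3 B=4 C=0)
  3. pour(A -> C) -> (A=0 B=4 C=3)
  4. pour(B -> C) -> (A=0 B=0 C=7)
Reached target in 4 moves.

Answer: 4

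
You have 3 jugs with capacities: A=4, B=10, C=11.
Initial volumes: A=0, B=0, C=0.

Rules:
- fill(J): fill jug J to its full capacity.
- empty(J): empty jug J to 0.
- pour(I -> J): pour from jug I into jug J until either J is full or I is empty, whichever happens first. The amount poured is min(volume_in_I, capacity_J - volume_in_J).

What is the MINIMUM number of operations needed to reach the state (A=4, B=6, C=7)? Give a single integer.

BFS from (A=0, B=0, C=0). One shortest path:
  1. fill(B) -> (A=0 B=10 C=0)
  2. fill(C) -> (A=0 B=10 C=11)
  3. pour(B -> A) -> (A=4 B=6 C=11)
  4. empty(A) -> (A=0 B=6 C=11)
  5. pour(C -> A) -> (A=4 B=6 C=7)
Reached target in 5 moves.

Answer: 5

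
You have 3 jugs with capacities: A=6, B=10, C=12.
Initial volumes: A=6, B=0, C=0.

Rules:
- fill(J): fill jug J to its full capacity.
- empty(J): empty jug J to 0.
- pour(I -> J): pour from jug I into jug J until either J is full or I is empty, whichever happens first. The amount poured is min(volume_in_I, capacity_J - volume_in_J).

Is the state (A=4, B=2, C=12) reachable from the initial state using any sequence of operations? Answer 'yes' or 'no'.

BFS from (A=6, B=0, C=0):
  1. fill(B) -> (A=6 B=10 C=0)
  2. pour(B -> C) -> (A=6 B=0 C=10)
  3. pour(A -> C) -> (A=4 B=0 C=12)
  4. pour(C -> B) -> (A=4 B=10 C=2)
  5. empty(B) -> (A=4 B=0 C=2)
  6. pour(C -> B) -> (A=4 B=2 C=0)
  7. fill(C) -> (A=4 B=2 C=12)
Target reached → yes.

Answer: yes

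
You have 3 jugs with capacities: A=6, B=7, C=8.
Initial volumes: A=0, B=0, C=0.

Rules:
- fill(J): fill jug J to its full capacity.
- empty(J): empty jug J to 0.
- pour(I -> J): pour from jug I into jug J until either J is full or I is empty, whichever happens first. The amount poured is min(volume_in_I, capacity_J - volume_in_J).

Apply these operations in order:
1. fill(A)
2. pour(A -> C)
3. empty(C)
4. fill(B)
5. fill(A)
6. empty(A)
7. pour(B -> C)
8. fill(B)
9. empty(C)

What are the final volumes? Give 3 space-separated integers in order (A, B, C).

Answer: 0 7 0

Derivation:
Step 1: fill(A) -> (A=6 B=0 C=0)
Step 2: pour(A -> C) -> (A=0 B=0 C=6)
Step 3: empty(C) -> (A=0 B=0 C=0)
Step 4: fill(B) -> (A=0 B=7 C=0)
Step 5: fill(A) -> (A=6 B=7 C=0)
Step 6: empty(A) -> (A=0 B=7 C=0)
Step 7: pour(B -> C) -> (A=0 B=0 C=7)
Step 8: fill(B) -> (A=0 B=7 C=7)
Step 9: empty(C) -> (A=0 B=7 C=0)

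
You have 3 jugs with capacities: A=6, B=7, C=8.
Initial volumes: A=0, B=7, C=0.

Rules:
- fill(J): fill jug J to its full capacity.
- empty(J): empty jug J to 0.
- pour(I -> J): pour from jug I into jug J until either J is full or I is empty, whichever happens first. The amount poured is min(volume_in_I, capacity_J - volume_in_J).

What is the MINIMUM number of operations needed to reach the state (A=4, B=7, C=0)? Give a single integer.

Answer: 5

Derivation:
BFS from (A=0, B=7, C=0). One shortest path:
  1. fill(A) -> (A=6 B=7 C=0)
  2. pour(A -> C) -> (A=0 B=7 C=6)
  3. fill(A) -> (A=6 B=7 C=6)
  4. pour(A -> C) -> (A=4 B=7 C=8)
  5. empty(C) -> (A=4 B=7 C=0)
Reached target in 5 moves.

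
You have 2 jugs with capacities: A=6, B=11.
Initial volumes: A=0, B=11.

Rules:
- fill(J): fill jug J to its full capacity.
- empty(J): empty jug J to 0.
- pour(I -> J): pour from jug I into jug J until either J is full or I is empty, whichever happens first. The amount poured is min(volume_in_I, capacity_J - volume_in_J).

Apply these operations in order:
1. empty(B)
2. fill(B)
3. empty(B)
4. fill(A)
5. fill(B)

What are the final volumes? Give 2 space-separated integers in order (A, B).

Step 1: empty(B) -> (A=0 B=0)
Step 2: fill(B) -> (A=0 B=11)
Step 3: empty(B) -> (A=0 B=0)
Step 4: fill(A) -> (A=6 B=0)
Step 5: fill(B) -> (A=6 B=11)

Answer: 6 11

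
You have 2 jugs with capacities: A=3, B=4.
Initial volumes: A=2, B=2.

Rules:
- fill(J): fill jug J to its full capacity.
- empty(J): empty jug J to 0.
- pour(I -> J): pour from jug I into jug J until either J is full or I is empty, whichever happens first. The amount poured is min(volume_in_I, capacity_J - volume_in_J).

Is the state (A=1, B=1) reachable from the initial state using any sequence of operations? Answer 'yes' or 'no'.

BFS explored all 15 reachable states.
Reachable set includes: (0,0), (0,1), (0,2), (0,3), (0,4), (1,0), (1,4), (2,0), (2,2), (2,4), (3,0), (3,1) ...
Target (A=1, B=1) not in reachable set → no.

Answer: no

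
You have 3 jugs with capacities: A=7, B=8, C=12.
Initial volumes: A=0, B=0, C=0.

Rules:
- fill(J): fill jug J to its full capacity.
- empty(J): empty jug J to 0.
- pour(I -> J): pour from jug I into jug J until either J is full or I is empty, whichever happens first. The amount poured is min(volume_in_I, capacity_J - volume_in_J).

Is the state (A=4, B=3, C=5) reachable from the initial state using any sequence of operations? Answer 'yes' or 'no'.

Answer: no

Derivation:
BFS explored all 474 reachable states.
Reachable set includes: (0,0,0), (0,0,1), (0,0,2), (0,0,3), (0,0,4), (0,0,5), (0,0,6), (0,0,7), (0,0,8), (0,0,9), (0,0,10), (0,0,11) ...
Target (A=4, B=3, C=5) not in reachable set → no.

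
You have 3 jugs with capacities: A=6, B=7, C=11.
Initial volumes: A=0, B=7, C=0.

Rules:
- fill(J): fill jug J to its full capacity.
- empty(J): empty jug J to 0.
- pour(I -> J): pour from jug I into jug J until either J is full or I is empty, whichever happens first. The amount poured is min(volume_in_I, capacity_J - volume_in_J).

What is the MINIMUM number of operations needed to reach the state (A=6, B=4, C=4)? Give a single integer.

BFS from (A=0, B=7, C=0). One shortest path:
  1. pour(B -> C) -> (A=0 B=0 C=7)
  2. fill(B) -> (A=0 B=7 C=7)
  3. pour(B -> C) -> (A=0 B=3 C=11)
  4. pour(B -> A) -> (A=3 B=0 C=11)
  5. pour(C -> B) -> (A=3 B=7 C=4)
  6. pour(B -> A) -> (A=6 B=4 C=4)
Reached target in 6 moves.

Answer: 6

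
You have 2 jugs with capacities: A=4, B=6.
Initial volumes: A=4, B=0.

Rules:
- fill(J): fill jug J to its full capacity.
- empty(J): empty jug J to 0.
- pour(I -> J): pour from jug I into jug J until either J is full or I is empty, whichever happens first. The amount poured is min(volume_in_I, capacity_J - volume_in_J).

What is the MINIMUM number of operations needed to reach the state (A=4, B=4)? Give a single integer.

Answer: 2

Derivation:
BFS from (A=4, B=0). One shortest path:
  1. pour(A -> B) -> (A=0 B=4)
  2. fill(A) -> (A=4 B=4)
Reached target in 2 moves.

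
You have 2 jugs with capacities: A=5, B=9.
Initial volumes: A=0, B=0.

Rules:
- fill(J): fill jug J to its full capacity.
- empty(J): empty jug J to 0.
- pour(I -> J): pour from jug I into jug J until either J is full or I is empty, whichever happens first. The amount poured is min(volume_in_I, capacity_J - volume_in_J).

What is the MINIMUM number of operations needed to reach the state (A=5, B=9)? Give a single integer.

Answer: 2

Derivation:
BFS from (A=0, B=0). One shortest path:
  1. fill(A) -> (A=5 B=0)
  2. fill(B) -> (A=5 B=9)
Reached target in 2 moves.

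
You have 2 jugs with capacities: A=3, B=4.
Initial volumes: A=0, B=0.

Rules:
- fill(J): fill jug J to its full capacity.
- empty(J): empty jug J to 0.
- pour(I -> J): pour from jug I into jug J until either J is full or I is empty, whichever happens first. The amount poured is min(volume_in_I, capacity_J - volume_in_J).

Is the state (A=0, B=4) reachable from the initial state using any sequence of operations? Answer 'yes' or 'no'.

Answer: yes

Derivation:
BFS from (A=0, B=0):
  1. fill(B) -> (A=0 B=4)
Target reached → yes.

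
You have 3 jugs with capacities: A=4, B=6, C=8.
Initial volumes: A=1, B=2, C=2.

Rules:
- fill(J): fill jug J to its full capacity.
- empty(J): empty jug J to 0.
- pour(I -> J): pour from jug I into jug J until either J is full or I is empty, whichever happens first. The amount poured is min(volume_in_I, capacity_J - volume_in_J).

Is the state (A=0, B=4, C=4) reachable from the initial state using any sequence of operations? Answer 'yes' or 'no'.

BFS from (A=1, B=2, C=2):
  1. fill(A) -> (A=4 B=2 C=2)
  2. pour(B -> C) -> (A=4 B=0 C=4)
  3. pour(A -> B) -> (A=0 B=4 C=4)
Target reached → yes.

Answer: yes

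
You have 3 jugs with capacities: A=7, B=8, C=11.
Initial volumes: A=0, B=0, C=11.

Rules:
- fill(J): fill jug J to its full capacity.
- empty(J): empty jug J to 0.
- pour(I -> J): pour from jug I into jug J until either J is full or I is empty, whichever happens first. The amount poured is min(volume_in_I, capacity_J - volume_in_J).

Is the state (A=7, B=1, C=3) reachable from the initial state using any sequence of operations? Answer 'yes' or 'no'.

Answer: yes

Derivation:
BFS from (A=0, B=0, C=11):
  1. pour(C -> B) -> (A=0 B=8 C=3)
  2. pour(B -> A) -> (A=7 B=1 C=3)
Target reached → yes.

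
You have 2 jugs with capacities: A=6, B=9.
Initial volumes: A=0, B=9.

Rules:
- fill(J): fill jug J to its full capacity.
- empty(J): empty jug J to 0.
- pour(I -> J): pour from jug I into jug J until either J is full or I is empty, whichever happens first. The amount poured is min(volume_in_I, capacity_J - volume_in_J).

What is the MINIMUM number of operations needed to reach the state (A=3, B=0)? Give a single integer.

Answer: 3

Derivation:
BFS from (A=0, B=9). One shortest path:
  1. pour(B -> A) -> (A=6 B=3)
  2. empty(A) -> (A=0 B=3)
  3. pour(B -> A) -> (A=3 B=0)
Reached target in 3 moves.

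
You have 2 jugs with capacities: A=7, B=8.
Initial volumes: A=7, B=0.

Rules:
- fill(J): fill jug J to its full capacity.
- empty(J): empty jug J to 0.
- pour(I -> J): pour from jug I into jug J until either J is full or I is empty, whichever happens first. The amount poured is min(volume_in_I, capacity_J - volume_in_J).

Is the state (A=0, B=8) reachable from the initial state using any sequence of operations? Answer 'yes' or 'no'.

BFS from (A=7, B=0):
  1. empty(A) -> (A=0 B=0)
  2. fill(B) -> (A=0 B=8)
Target reached → yes.

Answer: yes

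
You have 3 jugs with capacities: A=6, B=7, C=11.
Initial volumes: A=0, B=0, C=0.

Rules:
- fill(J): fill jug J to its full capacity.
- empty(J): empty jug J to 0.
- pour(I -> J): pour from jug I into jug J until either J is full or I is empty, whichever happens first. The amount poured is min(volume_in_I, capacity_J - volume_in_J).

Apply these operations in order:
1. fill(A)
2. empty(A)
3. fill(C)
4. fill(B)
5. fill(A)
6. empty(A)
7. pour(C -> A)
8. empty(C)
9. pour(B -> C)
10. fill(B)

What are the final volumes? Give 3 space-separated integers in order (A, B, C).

Answer: 6 7 7

Derivation:
Step 1: fill(A) -> (A=6 B=0 C=0)
Step 2: empty(A) -> (A=0 B=0 C=0)
Step 3: fill(C) -> (A=0 B=0 C=11)
Step 4: fill(B) -> (A=0 B=7 C=11)
Step 5: fill(A) -> (A=6 B=7 C=11)
Step 6: empty(A) -> (A=0 B=7 C=11)
Step 7: pour(C -> A) -> (A=6 B=7 C=5)
Step 8: empty(C) -> (A=6 B=7 C=0)
Step 9: pour(B -> C) -> (A=6 B=0 C=7)
Step 10: fill(B) -> (A=6 B=7 C=7)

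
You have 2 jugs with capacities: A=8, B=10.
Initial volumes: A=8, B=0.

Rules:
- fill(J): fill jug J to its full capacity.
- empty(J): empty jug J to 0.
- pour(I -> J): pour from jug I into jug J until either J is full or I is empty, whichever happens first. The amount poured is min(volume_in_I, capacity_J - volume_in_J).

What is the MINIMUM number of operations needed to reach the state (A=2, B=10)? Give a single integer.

BFS from (A=8, B=0). One shortest path:
  1. empty(A) -> (A=0 B=0)
  2. fill(B) -> (A=0 B=10)
  3. pour(B -> A) -> (A=8 B=2)
  4. empty(A) -> (A=0 B=2)
  5. pour(B -> A) -> (A=2 B=0)
  6. fill(B) -> (A=2 B=10)
Reached target in 6 moves.

Answer: 6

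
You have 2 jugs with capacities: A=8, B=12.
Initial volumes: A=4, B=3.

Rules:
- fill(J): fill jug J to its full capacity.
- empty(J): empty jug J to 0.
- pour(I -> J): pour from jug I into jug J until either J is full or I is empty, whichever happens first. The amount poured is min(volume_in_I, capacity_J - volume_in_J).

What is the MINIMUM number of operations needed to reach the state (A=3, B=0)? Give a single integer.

BFS from (A=4, B=3). One shortest path:
  1. empty(A) -> (A=0 B=3)
  2. pour(B -> A) -> (A=3 B=0)
Reached target in 2 moves.

Answer: 2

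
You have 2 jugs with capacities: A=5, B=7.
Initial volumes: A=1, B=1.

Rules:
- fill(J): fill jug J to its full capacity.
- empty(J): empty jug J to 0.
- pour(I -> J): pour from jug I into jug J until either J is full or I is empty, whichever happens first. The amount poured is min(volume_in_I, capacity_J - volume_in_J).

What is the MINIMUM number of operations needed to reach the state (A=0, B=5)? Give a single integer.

Answer: 3

Derivation:
BFS from (A=1, B=1). One shortest path:
  1. fill(A) -> (A=5 B=1)
  2. empty(B) -> (A=5 B=0)
  3. pour(A -> B) -> (A=0 B=5)
Reached target in 3 moves.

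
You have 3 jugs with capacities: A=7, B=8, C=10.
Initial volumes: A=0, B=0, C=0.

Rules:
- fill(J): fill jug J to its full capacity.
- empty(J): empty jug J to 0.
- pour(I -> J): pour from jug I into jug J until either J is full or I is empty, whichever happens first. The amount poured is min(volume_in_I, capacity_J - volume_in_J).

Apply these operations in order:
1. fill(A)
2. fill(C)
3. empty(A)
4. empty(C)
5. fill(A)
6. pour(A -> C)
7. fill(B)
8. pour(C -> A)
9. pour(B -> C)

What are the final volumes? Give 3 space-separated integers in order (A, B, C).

Answer: 7 0 8

Derivation:
Step 1: fill(A) -> (A=7 B=0 C=0)
Step 2: fill(C) -> (A=7 B=0 C=10)
Step 3: empty(A) -> (A=0 B=0 C=10)
Step 4: empty(C) -> (A=0 B=0 C=0)
Step 5: fill(A) -> (A=7 B=0 C=0)
Step 6: pour(A -> C) -> (A=0 B=0 C=7)
Step 7: fill(B) -> (A=0 B=8 C=7)
Step 8: pour(C -> A) -> (A=7 B=8 C=0)
Step 9: pour(B -> C) -> (A=7 B=0 C=8)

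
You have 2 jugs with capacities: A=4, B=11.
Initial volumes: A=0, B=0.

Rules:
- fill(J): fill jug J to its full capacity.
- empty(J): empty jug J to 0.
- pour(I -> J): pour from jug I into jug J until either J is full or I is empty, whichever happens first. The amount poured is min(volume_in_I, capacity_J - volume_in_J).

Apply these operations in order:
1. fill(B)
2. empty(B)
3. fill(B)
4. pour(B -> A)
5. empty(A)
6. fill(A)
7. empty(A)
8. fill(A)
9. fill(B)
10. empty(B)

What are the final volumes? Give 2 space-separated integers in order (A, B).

Step 1: fill(B) -> (A=0 B=11)
Step 2: empty(B) -> (A=0 B=0)
Step 3: fill(B) -> (A=0 B=11)
Step 4: pour(B -> A) -> (A=4 B=7)
Step 5: empty(A) -> (A=0 B=7)
Step 6: fill(A) -> (A=4 B=7)
Step 7: empty(A) -> (A=0 B=7)
Step 8: fill(A) -> (A=4 B=7)
Step 9: fill(B) -> (A=4 B=11)
Step 10: empty(B) -> (A=4 B=0)

Answer: 4 0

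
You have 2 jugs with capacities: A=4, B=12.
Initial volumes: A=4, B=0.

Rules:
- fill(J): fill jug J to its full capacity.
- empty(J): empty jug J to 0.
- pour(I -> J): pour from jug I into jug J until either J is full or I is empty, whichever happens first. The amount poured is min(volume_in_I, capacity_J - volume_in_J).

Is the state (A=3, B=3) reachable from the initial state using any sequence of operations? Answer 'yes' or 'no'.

BFS explored all 8 reachable states.
Reachable set includes: (0,0), (0,4), (0,8), (0,12), (4,0), (4,4), (4,8), (4,12)
Target (A=3, B=3) not in reachable set → no.

Answer: no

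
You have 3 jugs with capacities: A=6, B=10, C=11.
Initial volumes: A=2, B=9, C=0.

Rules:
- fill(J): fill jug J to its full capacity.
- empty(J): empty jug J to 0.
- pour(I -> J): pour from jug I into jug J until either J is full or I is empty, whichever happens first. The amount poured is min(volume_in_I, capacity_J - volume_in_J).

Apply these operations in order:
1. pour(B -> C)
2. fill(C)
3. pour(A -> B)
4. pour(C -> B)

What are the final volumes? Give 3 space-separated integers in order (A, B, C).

Step 1: pour(B -> C) -> (A=2 B=0 C=9)
Step 2: fill(C) -> (A=2 B=0 C=11)
Step 3: pour(A -> B) -> (A=0 B=2 C=11)
Step 4: pour(C -> B) -> (A=0 B=10 C=3)

Answer: 0 10 3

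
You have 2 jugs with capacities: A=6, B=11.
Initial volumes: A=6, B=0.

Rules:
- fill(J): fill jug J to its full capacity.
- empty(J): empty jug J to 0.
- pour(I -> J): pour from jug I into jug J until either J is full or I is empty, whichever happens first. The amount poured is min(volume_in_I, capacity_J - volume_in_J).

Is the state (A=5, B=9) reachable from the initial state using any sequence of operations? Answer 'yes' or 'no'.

BFS explored all 34 reachable states.
Reachable set includes: (0,0), (0,1), (0,2), (0,3), (0,4), (0,5), (0,6), (0,7), (0,8), (0,9), (0,10), (0,11) ...
Target (A=5, B=9) not in reachable set → no.

Answer: no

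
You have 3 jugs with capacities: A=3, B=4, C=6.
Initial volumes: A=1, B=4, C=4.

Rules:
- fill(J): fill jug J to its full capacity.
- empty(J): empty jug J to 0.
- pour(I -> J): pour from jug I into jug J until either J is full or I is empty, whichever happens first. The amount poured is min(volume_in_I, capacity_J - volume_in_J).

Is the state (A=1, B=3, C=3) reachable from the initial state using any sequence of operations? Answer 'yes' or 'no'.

BFS explored all 110 reachable states.
Reachable set includes: (0,0,0), (0,0,1), (0,0,2), (0,0,3), (0,0,4), (0,0,5), (0,0,6), (0,1,0), (0,1,1), (0,1,2), (0,1,3), (0,1,4) ...
Target (A=1, B=3, C=3) not in reachable set → no.

Answer: no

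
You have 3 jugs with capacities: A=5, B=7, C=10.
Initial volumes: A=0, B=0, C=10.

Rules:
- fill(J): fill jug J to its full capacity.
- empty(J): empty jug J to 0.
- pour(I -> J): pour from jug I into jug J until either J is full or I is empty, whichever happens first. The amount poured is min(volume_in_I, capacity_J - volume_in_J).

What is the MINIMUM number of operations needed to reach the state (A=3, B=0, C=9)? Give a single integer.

Answer: 7

Derivation:
BFS from (A=0, B=0, C=10). One shortest path:
  1. pour(C -> B) -> (A=0 B=7 C=3)
  2. pour(B -> A) -> (A=5 B=2 C=3)
  3. empty(A) -> (A=0 B=2 C=3)
  4. pour(C -> A) -> (A=3 B=2 C=0)
  5. pour(B -> C) -> (A=3 B=0 C=2)
  6. fill(B) -> (A=3 B=7 C=2)
  7. pour(B -> C) -> (A=3 B=0 C=9)
Reached target in 7 moves.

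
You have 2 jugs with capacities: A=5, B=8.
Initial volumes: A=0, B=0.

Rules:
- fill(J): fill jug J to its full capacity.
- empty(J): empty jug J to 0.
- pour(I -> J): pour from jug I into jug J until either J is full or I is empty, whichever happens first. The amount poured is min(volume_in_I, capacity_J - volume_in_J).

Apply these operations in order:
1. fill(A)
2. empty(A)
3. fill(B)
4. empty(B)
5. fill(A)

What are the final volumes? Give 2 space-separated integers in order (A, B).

Answer: 5 0

Derivation:
Step 1: fill(A) -> (A=5 B=0)
Step 2: empty(A) -> (A=0 B=0)
Step 3: fill(B) -> (A=0 B=8)
Step 4: empty(B) -> (A=0 B=0)
Step 5: fill(A) -> (A=5 B=0)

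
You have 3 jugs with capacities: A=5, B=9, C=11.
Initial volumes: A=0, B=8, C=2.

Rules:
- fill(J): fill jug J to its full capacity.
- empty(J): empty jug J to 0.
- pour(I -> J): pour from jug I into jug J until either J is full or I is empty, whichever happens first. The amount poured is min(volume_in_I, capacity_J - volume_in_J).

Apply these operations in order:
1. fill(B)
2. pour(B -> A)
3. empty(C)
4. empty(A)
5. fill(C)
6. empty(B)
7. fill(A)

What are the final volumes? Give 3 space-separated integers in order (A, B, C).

Answer: 5 0 11

Derivation:
Step 1: fill(B) -> (A=0 B=9 C=2)
Step 2: pour(B -> A) -> (A=5 B=4 C=2)
Step 3: empty(C) -> (A=5 B=4 C=0)
Step 4: empty(A) -> (A=0 B=4 C=0)
Step 5: fill(C) -> (A=0 B=4 C=11)
Step 6: empty(B) -> (A=0 B=0 C=11)
Step 7: fill(A) -> (A=5 B=0 C=11)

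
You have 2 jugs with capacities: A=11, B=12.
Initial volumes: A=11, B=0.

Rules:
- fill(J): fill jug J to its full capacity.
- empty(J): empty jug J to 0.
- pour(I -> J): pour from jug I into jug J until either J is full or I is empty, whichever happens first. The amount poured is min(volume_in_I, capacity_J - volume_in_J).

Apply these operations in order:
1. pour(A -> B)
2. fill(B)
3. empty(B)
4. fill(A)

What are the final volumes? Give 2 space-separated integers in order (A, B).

Answer: 11 0

Derivation:
Step 1: pour(A -> B) -> (A=0 B=11)
Step 2: fill(B) -> (A=0 B=12)
Step 3: empty(B) -> (A=0 B=0)
Step 4: fill(A) -> (A=11 B=0)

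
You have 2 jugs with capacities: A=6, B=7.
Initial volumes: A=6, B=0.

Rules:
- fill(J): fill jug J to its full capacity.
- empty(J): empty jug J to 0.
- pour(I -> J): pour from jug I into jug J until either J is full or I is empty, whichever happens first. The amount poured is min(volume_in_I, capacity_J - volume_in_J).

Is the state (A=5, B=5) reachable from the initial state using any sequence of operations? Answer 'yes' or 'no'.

Answer: no

Derivation:
BFS explored all 26 reachable states.
Reachable set includes: (0,0), (0,1), (0,2), (0,3), (0,4), (0,5), (0,6), (0,7), (1,0), (1,7), (2,0), (2,7) ...
Target (A=5, B=5) not in reachable set → no.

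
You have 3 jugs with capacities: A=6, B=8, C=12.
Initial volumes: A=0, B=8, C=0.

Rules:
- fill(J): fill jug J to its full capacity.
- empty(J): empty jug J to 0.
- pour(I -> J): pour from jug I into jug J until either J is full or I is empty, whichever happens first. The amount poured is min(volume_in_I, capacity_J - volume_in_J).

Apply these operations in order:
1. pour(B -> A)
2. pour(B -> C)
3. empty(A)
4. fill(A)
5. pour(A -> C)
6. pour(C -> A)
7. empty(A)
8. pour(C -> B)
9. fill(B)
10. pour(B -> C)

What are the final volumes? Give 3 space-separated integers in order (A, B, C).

Answer: 0 0 8

Derivation:
Step 1: pour(B -> A) -> (A=6 B=2 C=0)
Step 2: pour(B -> C) -> (A=6 B=0 C=2)
Step 3: empty(A) -> (A=0 B=0 C=2)
Step 4: fill(A) -> (A=6 B=0 C=2)
Step 5: pour(A -> C) -> (A=0 B=0 C=8)
Step 6: pour(C -> A) -> (A=6 B=0 C=2)
Step 7: empty(A) -> (A=0 B=0 C=2)
Step 8: pour(C -> B) -> (A=0 B=2 C=0)
Step 9: fill(B) -> (A=0 B=8 C=0)
Step 10: pour(B -> C) -> (A=0 B=0 C=8)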